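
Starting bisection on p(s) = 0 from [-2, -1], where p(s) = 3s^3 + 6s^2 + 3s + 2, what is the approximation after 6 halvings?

s = -1.5 gives p = 0.875, positive; keep [-2, -1.5]
s = -1.75 gives p = -0.953125, negative; keep [-1.75, -1.5]
s = -1.625 gives p = 0.095703, positive; keep [-1.75, -1.625]
s = -1.6875 gives p = -0.3928, negative; keep [-1.6875, -1.625]
s = -1.65625 gives p = -0.1399, negative; keep [-1.65625, -1.625]
s = -1.640625 gives p = -0.0199, negative; keep [-1.640625, -1.625]

-1.640625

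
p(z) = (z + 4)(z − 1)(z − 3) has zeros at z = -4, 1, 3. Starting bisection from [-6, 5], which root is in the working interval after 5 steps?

-4

z = -0.5 gives p = 18.375, positive; keep [-6, -0.5]
z = -3.25 gives p = 19.921875, positive; keep [-6, -3.25]
z = -4.625 gives p = -26.806641, negative; keep [-4.625, -3.25]
z = -3.9375 gives p = 2.1409, positive; keep [-4.625, -3.9375]
z = -4.28125 gives p = -10.8152, negative; keep [-4.28125, -3.9375]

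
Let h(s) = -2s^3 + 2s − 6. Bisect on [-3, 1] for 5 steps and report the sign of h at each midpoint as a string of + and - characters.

-+-+-

m = -1, h(m) = -6 (−); new bracket [-3, -1]
m = -2, h(m) = 6 (+); new bracket [-2, -1]
m = -1.5, h(m) = -2.25 (−); new bracket [-2, -1.5]
m = -1.75, h(m) = 1.2188 (+); new bracket [-1.75, -1.5]
m = -1.625, h(m) = -0.668 (−); new bracket [-1.75, -1.625]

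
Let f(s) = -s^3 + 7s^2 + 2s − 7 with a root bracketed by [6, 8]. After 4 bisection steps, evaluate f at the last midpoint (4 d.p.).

0.9043

midpoint 7: f = 7 > 0 → [7, 8]
midpoint 7.5: f = -20.125 < 0 → [7, 7.5]
midpoint 7.25: f = -5.640625 < 0 → [7, 7.25]
midpoint 7.125: f = 0.9043 > 0 → [7.125, 7.25]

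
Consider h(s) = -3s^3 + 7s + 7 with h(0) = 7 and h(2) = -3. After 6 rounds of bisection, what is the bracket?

[1.875, 1.90625]

m = 1, h(m) = 11 (+); new bracket [1, 2]
m = 1.5, h(m) = 7.375 (+); new bracket [1.5, 2]
m = 1.75, h(m) = 3.171875 (+); new bracket [1.75, 2]
m = 1.875, h(m) = 0.3496 (+); new bracket [1.875, 2]
m = 1.9375, h(m) = -1.2571 (−); new bracket [1.875, 1.9375]
m = 1.90625, h(m) = -0.437 (−); new bracket [1.875, 1.90625]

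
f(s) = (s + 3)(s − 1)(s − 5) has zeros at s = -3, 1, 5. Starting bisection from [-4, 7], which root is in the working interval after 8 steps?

5

m = 1.5, f(m) = -7.875 (−); new bracket [1.5, 7]
m = 4.25, f(m) = -17.671875 (−); new bracket [4.25, 7]
m = 5.625, f(m) = 24.931641 (+); new bracket [4.25, 5.625]
m = 4.9375, f(m) = -1.9534 (−); new bracket [4.9375, 5.625]
m = 5.28125, f(m) = 9.9715 (+); new bracket [4.9375, 5.28125]
m = 5.109375, f(m) = 3.6449 (+); new bracket [4.9375, 5.109375]
m = 5.0234375, f(m) = 0.7566 (+); new bracket [4.9375, 5.0234375]
m = 4.98046875, f(m) = -0.6204 (−); new bracket [4.98046875, 5.0234375]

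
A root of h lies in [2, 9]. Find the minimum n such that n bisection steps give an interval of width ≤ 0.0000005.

24

Width after n steps is 7/2^n. Need 2^n ≥ 7/0.0000005 = 14000000.
2^23 = 8388608 < 14000000 ≤ 2^24 = 16777216, so n = 24.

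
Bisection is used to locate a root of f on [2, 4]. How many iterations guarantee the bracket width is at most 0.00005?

Width after n steps is 2/2^n. Need 2^n ≥ 2/0.00005 = 40000.
2^15 = 32768 < 40000 ≤ 2^16 = 65536, so n = 16.

16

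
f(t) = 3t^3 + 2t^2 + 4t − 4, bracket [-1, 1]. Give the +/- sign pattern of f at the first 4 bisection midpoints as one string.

--++

t = 0 gives f = -4, negative; keep [0, 1]
t = 0.5 gives f = -1.125, negative; keep [0.5, 1]
t = 0.75 gives f = 1.390625, positive; keep [0.5, 0.75]
t = 0.625 gives f = 0.0137, positive; keep [0.5, 0.625]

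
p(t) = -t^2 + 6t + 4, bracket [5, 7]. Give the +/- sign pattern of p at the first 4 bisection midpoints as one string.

++--

midpoint 6: p = 4 > 0 → [6, 7]
midpoint 6.5: p = 0.75 > 0 → [6.5, 7]
midpoint 6.75: p = -1.0625 < 0 → [6.5, 6.75]
midpoint 6.625: p = -0.1406 < 0 → [6.5, 6.625]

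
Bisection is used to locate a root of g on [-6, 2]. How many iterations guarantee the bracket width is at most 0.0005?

14

Width after n steps is 8/2^n. Need 2^n ≥ 8/0.0005 = 16000.
2^13 = 8192 < 16000 ≤ 2^14 = 16384, so n = 14.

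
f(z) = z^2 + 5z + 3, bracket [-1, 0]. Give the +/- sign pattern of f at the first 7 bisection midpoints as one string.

+-++--+

midpoint -0.5: f = 0.75 > 0 → [-1, -0.5]
midpoint -0.75: f = -0.1875 < 0 → [-0.75, -0.5]
midpoint -0.625: f = 0.265625 > 0 → [-0.75, -0.625]
midpoint -0.6875: f = 0.0352 > 0 → [-0.75, -0.6875]
midpoint -0.71875: f = -0.0771 < 0 → [-0.71875, -0.6875]
midpoint -0.703125: f = -0.0212 < 0 → [-0.703125, -0.6875]
midpoint -0.6953125: f = 0.0069 > 0 → [-0.703125, -0.6953125]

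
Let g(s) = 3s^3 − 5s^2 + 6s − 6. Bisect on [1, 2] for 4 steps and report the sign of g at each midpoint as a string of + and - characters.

m = 1.5, g(m) = 1.875 (+); new bracket [1, 1.5]
m = 1.25, g(m) = -0.453125 (−); new bracket [1.25, 1.5]
m = 1.375, g(m) = 0.595703 (+); new bracket [1.25, 1.375]
m = 1.3125, g(m) = 0.0447 (+); new bracket [1.25, 1.3125]

+-++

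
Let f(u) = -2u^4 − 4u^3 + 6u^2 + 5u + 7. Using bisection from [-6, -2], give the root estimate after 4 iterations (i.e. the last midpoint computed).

m = -4, f(m) = -173 (−); new bracket [-4, -2]
m = -3, f(m) = -8 (−); new bracket [-3, -2]
m = -2.5, f(m) = 16.375 (+); new bracket [-3, -2.5]
m = -2.75, f(m) = 7.4297 (+); new bracket [-3, -2.75]

-2.75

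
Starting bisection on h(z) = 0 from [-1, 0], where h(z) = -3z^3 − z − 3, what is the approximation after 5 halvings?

-0.90625

z = -0.5 gives h = -2.125, negative; keep [-1, -0.5]
z = -0.75 gives h = -0.984375, negative; keep [-1, -0.75]
z = -0.875 gives h = -0.115234, negative; keep [-1, -0.875]
z = -0.9375 gives h = 0.4094, positive; keep [-0.9375, -0.875]
z = -0.90625 gives h = 0.1391, positive; keep [-0.90625, -0.875]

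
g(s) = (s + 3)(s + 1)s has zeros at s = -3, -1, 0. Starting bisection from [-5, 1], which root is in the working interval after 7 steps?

m = -2, g(m) = 2 (+); new bracket [-5, -2]
m = -3.5, g(m) = -4.375 (−); new bracket [-3.5, -2]
m = -2.75, g(m) = 1.203125 (+); new bracket [-3.5, -2.75]
m = -3.125, g(m) = -0.8301 (−); new bracket [-3.125, -2.75]
m = -2.9375, g(m) = 0.3557 (+); new bracket [-3.125, -2.9375]
m = -3.03125, g(m) = -0.1924 (−); new bracket [-3.03125, -2.9375]
m = -2.984375, g(m) = 0.0925 (+); new bracket [-3.03125, -2.984375]

-3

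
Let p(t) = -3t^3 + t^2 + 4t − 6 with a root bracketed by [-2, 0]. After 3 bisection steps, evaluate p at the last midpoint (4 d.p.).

midpoint -1: p = -6 < 0 → [-2, -1]
midpoint -1.5: p = 0.375 > 0 → [-1.5, -1]
midpoint -1.25: p = -3.578125 < 0 → [-1.5, -1.25]

-3.5781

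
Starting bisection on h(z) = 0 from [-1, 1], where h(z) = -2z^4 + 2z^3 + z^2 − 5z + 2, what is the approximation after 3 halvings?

0.25

midpoint 0: h = 2 > 0 → [0, 1]
midpoint 0.5: h = -0.125 < 0 → [0, 0.5]
midpoint 0.25: h = 0.835938 > 0 → [0.25, 0.5]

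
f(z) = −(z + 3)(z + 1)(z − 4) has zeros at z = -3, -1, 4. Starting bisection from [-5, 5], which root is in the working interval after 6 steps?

4

z = 0 gives f = 12, positive; keep [0, 5]
z = 2.5 gives f = 28.875, positive; keep [2.5, 5]
z = 3.75 gives f = 8.015625, positive; keep [3.75, 5]
z = 4.375 gives f = -14.8652, negative; keep [3.75, 4.375]
z = 4.0625 gives f = -2.2346, negative; keep [3.75, 4.0625]
z = 3.90625 gives f = 3.1766, positive; keep [3.90625, 4.0625]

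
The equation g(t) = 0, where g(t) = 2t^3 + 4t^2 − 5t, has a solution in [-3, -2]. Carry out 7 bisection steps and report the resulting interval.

t = -2.5 gives g = 6.25, positive; keep [-3, -2.5]
t = -2.75 gives g = 2.40625, positive; keep [-3, -2.75]
t = -2.875 gives g = -0.089844, negative; keep [-2.875, -2.75]
t = -2.8125 gives g = 1.2085, positive; keep [-2.875, -2.8125]
t = -2.84375 gives g = 0.5721, positive; keep [-2.875, -2.84375]
t = -2.859375 gives g = 0.2443, positive; keep [-2.875, -2.859375]
t = -2.8671875 gives g = 0.078, positive; keep [-2.875, -2.8671875]

[-2.875, -2.8671875]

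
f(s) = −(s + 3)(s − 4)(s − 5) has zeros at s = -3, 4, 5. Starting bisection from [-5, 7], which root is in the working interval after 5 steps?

-3

s = 1 gives f = -48, negative; keep [-5, 1]
s = -2 gives f = -42, negative; keep [-5, -2]
s = -3.5 gives f = 31.875, positive; keep [-3.5, -2]
s = -2.75 gives f = -13.0781, negative; keep [-3.5, -2.75]
s = -3.125 gives f = 7.2363, positive; keep [-3.125, -2.75]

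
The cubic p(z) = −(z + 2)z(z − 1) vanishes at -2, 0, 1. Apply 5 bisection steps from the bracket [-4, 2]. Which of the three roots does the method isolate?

m = -1, p(m) = -2 (−); new bracket [-4, -1]
m = -2.5, p(m) = 4.375 (+); new bracket [-2.5, -1]
m = -1.75, p(m) = -1.203125 (−); new bracket [-2.5, -1.75]
m = -2.125, p(m) = 0.8301 (+); new bracket [-2.125, -1.75]
m = -1.9375, p(m) = -0.3557 (−); new bracket [-2.125, -1.9375]

-2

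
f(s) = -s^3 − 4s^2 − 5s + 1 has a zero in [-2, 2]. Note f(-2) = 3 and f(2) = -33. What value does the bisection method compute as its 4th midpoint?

m = 0, f(m) = 1 (+); new bracket [0, 2]
m = 1, f(m) = -9 (−); new bracket [0, 1]
m = 0.5, f(m) = -2.625 (−); new bracket [0, 0.5]
m = 0.25, f(m) = -0.5156 (−); new bracket [0, 0.25]

0.25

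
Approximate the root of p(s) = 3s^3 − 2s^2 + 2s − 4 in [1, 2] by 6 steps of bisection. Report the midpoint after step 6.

1.140625

midpoint 1.5: p = 4.625 > 0 → [1, 1.5]
midpoint 1.25: p = 1.234375 > 0 → [1, 1.25]
midpoint 1.125: p = -0.009766 < 0 → [1.125, 1.25]
midpoint 1.1875: p = 0.5784 > 0 → [1.125, 1.1875]
midpoint 1.15625: p = 0.2761 > 0 → [1.125, 1.15625]
midpoint 1.140625: p = 0.1311 > 0 → [1.125, 1.140625]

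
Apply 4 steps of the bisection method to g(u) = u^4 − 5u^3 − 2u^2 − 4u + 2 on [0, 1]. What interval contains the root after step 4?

[0.3125, 0.375]

u = 0.5 gives g = -1.0625, negative; keep [0, 0.5]
u = 0.25 gives g = 0.800781, positive; keep [0.25, 0.5]
u = 0.375 gives g = -0.025146, negative; keep [0.25, 0.375]
u = 0.3125 gives g = 0.4116, positive; keep [0.3125, 0.375]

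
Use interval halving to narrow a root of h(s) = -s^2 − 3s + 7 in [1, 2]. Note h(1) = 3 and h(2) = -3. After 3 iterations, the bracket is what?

h(1.5) = 0.25 > 0, so the root lies in [1.5, 2]
h(1.75) = -1.3125 < 0, so the root lies in [1.5, 1.75]
h(1.625) = -0.515625 < 0, so the root lies in [1.5, 1.625]

[1.5, 1.625]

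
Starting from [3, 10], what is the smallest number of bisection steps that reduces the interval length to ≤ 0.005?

11

Width after n steps is 7/2^n. Need 2^n ≥ 7/0.005 = 1400.
2^10 = 1024 < 1400 ≤ 2^11 = 2048, so n = 11.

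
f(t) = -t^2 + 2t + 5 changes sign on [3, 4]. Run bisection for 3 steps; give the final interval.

[3.375, 3.5]

midpoint 3.5: f = -0.25 < 0 → [3, 3.5]
midpoint 3.25: f = 0.9375 > 0 → [3.25, 3.5]
midpoint 3.375: f = 0.359375 > 0 → [3.375, 3.5]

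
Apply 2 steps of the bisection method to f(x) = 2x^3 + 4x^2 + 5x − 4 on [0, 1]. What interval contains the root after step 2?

x = 0.5 gives f = -0.25, negative; keep [0.5, 1]
x = 0.75 gives f = 2.84375, positive; keep [0.5, 0.75]

[0.5, 0.75]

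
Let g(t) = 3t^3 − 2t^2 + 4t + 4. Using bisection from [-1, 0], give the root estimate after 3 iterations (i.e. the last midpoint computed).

-0.625

m = -0.5, g(m) = 1.125 (+); new bracket [-1, -0.5]
m = -0.75, g(m) = -1.390625 (−); new bracket [-0.75, -0.5]
m = -0.625, g(m) = -0.013672 (−); new bracket [-0.625, -0.5]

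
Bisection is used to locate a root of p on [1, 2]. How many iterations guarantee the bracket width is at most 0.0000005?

Width after n steps is 1/2^n. Need 2^n ≥ 1/0.0000005 = 2000000.
2^20 = 1048576 < 2000000 ≤ 2^21 = 2097152, so n = 21.

21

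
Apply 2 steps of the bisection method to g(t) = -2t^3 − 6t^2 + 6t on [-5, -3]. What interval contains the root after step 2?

t = -4 gives g = 8, positive; keep [-4, -3]
t = -3.5 gives g = -8.75, negative; keep [-4, -3.5]

[-4, -3.5]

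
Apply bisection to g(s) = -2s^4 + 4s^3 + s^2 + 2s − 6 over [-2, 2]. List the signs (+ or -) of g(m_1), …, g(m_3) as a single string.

g(0) = -6 < 0, so the root lies in [0, 2]
g(1) = -1 < 0, so the root lies in [1, 2]
g(1.5) = 2.625 > 0, so the root lies in [1, 1.5]

--+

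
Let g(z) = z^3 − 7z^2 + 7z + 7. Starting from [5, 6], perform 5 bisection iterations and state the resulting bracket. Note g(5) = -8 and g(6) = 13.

z = 5.5 gives g = 0.125, positive; keep [5, 5.5]
z = 5.25 gives g = -4.484375, negative; keep [5.25, 5.5]
z = 5.375 gives g = -2.322266, negative; keep [5.375, 5.5]
z = 5.4375 gives g = -1.135, negative; keep [5.4375, 5.5]
z = 5.46875 gives g = -0.5142, negative; keep [5.46875, 5.5]

[5.46875, 5.5]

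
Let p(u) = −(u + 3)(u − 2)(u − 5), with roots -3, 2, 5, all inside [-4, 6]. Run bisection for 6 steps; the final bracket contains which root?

m = 1, p(m) = -16 (−); new bracket [-4, 1]
m = -1.5, p(m) = -34.125 (−); new bracket [-4, -1.5]
m = -2.75, p(m) = -9.203125 (−); new bracket [-4, -2.75]
m = -3.375, p(m) = 16.8809 (+); new bracket [-3.375, -2.75]
m = -3.0625, p(m) = 2.551 (+); new bracket [-3.0625, -2.75]
m = -2.90625, p(m) = -3.6366 (−); new bracket [-3.0625, -2.90625]

-3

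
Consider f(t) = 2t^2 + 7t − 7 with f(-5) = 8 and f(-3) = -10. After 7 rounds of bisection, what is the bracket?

t = -4 gives f = -3, negative; keep [-5, -4]
t = -4.5 gives f = 2, positive; keep [-4.5, -4]
t = -4.25 gives f = -0.625, negative; keep [-4.5, -4.25]
t = -4.375 gives f = 0.6562, positive; keep [-4.375, -4.25]
t = -4.3125 gives f = 0.0078, positive; keep [-4.3125, -4.25]
t = -4.28125 gives f = -0.3105, negative; keep [-4.3125, -4.28125]
t = -4.296875 gives f = -0.1519, negative; keep [-4.3125, -4.296875]

[-4.3125, -4.296875]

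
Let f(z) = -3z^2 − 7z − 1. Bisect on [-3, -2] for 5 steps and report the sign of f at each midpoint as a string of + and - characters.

--+-+

z = -2.5 gives f = -2.25, negative; keep [-2.5, -2]
z = -2.25 gives f = -0.4375, negative; keep [-2.25, -2]
z = -2.125 gives f = 0.328125, positive; keep [-2.25, -2.125]
z = -2.1875 gives f = -0.043, negative; keep [-2.1875, -2.125]
z = -2.15625 gives f = 0.1455, positive; keep [-2.1875, -2.15625]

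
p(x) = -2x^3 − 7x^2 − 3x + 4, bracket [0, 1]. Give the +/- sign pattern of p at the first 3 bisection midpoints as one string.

midpoint 0.5: p = 0.5 > 0 → [0.5, 1]
midpoint 0.75: p = -3.03125 < 0 → [0.5, 0.75]
midpoint 0.625: p = -1.097656 < 0 → [0.5, 0.625]

+--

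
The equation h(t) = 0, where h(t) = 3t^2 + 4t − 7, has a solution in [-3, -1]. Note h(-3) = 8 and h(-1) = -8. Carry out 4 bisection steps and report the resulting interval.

t = -2 gives h = -3, negative; keep [-3, -2]
t = -2.5 gives h = 1.75, positive; keep [-2.5, -2]
t = -2.25 gives h = -0.8125, negative; keep [-2.5, -2.25]
t = -2.375 gives h = 0.4219, positive; keep [-2.375, -2.25]

[-2.375, -2.25]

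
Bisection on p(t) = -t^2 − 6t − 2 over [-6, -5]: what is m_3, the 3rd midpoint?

-5.625

p(-5.5) = 0.75 > 0, so the root lies in [-6, -5.5]
p(-5.75) = -0.5625 < 0, so the root lies in [-5.75, -5.5]
p(-5.625) = 0.109375 > 0, so the root lies in [-5.75, -5.625]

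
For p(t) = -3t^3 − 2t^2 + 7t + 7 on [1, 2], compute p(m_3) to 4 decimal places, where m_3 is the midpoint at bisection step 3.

m = 1.5, p(m) = 2.875 (+); new bracket [1.5, 2]
m = 1.75, p(m) = -2.953125 (−); new bracket [1.5, 1.75]
m = 1.625, p(m) = 0.220703 (+); new bracket [1.625, 1.75]

0.2207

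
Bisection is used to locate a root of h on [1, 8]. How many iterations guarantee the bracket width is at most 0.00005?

Width after n steps is 7/2^n. Need 2^n ≥ 7/0.00005 = 140000.
2^17 = 131072 < 140000 ≤ 2^18 = 262144, so n = 18.

18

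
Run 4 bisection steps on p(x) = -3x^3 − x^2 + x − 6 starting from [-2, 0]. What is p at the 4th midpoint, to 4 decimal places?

p(-1) = -5 < 0, so the root lies in [-2, -1]
p(-1.5) = 0.375 > 0, so the root lies in [-1.5, -1]
p(-1.25) = -2.953125 < 0, so the root lies in [-1.5, -1.25]
p(-1.375) = -1.4668 < 0, so the root lies in [-1.5, -1.375]

-1.4668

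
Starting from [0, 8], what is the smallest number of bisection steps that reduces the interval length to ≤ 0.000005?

Width after n steps is 8/2^n. Need 2^n ≥ 8/0.000005 = 1600000.
2^20 = 1048576 < 1600000 ≤ 2^21 = 2097152, so n = 21.

21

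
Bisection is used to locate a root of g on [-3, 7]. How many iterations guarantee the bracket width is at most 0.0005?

15

Width after n steps is 10/2^n. Need 2^n ≥ 10/0.0005 = 20000.
2^14 = 16384 < 20000 ≤ 2^15 = 32768, so n = 15.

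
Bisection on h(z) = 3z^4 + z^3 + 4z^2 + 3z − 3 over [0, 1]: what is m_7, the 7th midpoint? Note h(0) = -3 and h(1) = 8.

0.5234375

m = 0.5, h(m) = -0.1875 (−); new bracket [0.5, 1]
m = 0.75, h(m) = 2.871094 (+); new bracket [0.5, 0.75]
m = 0.625, h(m) = 1.139404 (+); new bracket [0.5, 0.625]
m = 0.5625, h(m) = 0.4314 (+); new bracket [0.5, 0.5625]
m = 0.53125, h(m) = 0.1115 (+); new bracket [0.5, 0.53125]
m = 0.515625, h(m) = -0.0405 (−); new bracket [0.515625, 0.53125]
m = 0.5234375, h(m) = 0.0349 (+); new bracket [0.515625, 0.5234375]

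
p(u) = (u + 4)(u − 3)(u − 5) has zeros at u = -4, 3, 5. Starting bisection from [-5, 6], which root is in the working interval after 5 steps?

m = 0.5, p(m) = 50.625 (+); new bracket [-5, 0.5]
m = -2.25, p(m) = 66.609375 (+); new bracket [-5, -2.25]
m = -3.625, p(m) = 21.427734 (+); new bracket [-5, -3.625]
m = -4.3125, p(m) = -21.2805 (−); new bracket [-4.3125, -3.625]
m = -3.96875, p(m) = 1.9532 (+); new bracket [-4.3125, -3.96875]

-4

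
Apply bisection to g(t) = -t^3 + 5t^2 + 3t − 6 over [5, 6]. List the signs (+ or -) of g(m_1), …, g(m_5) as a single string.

m = 5.5, g(m) = -4.625 (−); new bracket [5, 5.5]
m = 5.25, g(m) = 2.859375 (+); new bracket [5.25, 5.5]
m = 5.375, g(m) = -0.708984 (−); new bracket [5.25, 5.375]
m = 5.3125, g(m) = 1.1179 (+); new bracket [5.3125, 5.375]
m = 5.34375, g(m) = 0.2152 (+); new bracket [5.34375, 5.375]

-+-++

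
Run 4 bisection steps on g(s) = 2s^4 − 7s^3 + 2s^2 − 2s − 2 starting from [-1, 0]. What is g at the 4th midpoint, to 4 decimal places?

g(-0.5) = 0.5 > 0, so the root lies in [-0.5, 0]
g(-0.25) = -1.257812 < 0, so the root lies in [-0.5, -0.25]
g(-0.375) = -0.560059 < 0, so the root lies in [-0.5, -0.375]
g(-0.4375) = -0.0827 < 0, so the root lies in [-0.5, -0.4375]

-0.0827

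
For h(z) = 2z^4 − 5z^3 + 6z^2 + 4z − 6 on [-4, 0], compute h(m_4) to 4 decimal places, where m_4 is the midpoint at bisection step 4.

-2.8828

m = -2, h(m) = 82 (+); new bracket [-2, 0]
m = -1, h(m) = 3 (+); new bracket [-1, 0]
m = -0.5, h(m) = -5.75 (−); new bracket [-1, -0.5]
m = -0.75, h(m) = -2.8828 (−); new bracket [-1, -0.75]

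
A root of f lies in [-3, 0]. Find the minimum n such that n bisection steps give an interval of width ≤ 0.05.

6

Width after n steps is 3/2^n. Need 2^n ≥ 3/0.05 = 60.
2^5 = 32 < 60 ≤ 2^6 = 64, so n = 6.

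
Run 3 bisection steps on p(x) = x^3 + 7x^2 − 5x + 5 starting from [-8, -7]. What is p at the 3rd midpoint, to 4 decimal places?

midpoint -7.5: p = 14.375 > 0 → [-8, -7.5]
midpoint -7.75: p = -1.296875 < 0 → [-7.75, -7.5]
midpoint -7.625: p = 6.787109 > 0 → [-7.75, -7.625]

6.7871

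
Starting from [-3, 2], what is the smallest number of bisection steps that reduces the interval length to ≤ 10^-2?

Width after n steps is 5/2^n. Need 2^n ≥ 5/10^-2 = 500.
2^8 = 256 < 500 ≤ 2^9 = 512, so n = 9.

9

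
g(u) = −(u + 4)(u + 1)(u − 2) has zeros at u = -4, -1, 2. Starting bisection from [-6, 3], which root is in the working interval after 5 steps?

u = -1.5 gives g = -4.375, negative; keep [-6, -1.5]
u = -3.75 gives g = -3.953125, negative; keep [-6, -3.75]
u = -4.875 gives g = 23.310547, positive; keep [-4.875, -3.75]
u = -4.3125 gives g = 6.5344, positive; keep [-4.3125, -3.75]
u = -4.03125 gives g = 0.5713, positive; keep [-4.03125, -3.75]

-4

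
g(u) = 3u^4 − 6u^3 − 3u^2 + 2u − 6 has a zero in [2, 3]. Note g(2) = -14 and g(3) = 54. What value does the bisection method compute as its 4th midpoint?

g(2.5) = 3.6875 > 0, so the root lies in [2, 2.5]
g(2.25) = -8.144531 < 0, so the root lies in [2.25, 2.5]
g(2.375) = -3.10083 < 0, so the root lies in [2.375, 2.5]
g(2.4375) = 0.0586 > 0, so the root lies in [2.375, 2.4375]

2.4375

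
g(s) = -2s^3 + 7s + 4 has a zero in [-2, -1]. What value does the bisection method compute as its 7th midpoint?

s = -1.5 gives g = 0.25, positive; keep [-1.5, -1]
s = -1.25 gives g = -0.84375, negative; keep [-1.5, -1.25]
s = -1.375 gives g = -0.425781, negative; keep [-1.5, -1.375]
s = -1.4375 gives g = -0.1216, negative; keep [-1.5, -1.4375]
s = -1.46875 gives g = 0.0556, positive; keep [-1.46875, -1.4375]
s = -1.453125 gives g = -0.0351, negative; keep [-1.46875, -1.453125]
s = -1.4609375 gives g = 0.0097, positive; keep [-1.4609375, -1.453125]

-1.4609375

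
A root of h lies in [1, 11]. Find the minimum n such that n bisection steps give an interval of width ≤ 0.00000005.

Width after n steps is 10/2^n. Need 2^n ≥ 10/0.00000005 = 200000000.
2^27 = 134217728 < 200000000 ≤ 2^28 = 268435456, so n = 28.

28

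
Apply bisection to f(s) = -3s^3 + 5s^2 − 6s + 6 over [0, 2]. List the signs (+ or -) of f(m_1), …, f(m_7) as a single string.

+-+--++

f(1) = 2 > 0, so the root lies in [1, 2]
f(1.5) = -1.875 < 0, so the root lies in [1, 1.5]
f(1.25) = 0.453125 > 0, so the root lies in [1.25, 1.5]
f(1.375) = -0.5957 < 0, so the root lies in [1.25, 1.375]
f(1.3125) = -0.0447 < 0, so the root lies in [1.25, 1.3125]
f(1.28125) = 0.2106 > 0, so the root lies in [1.28125, 1.3125]
f(1.296875) = 0.0846 > 0, so the root lies in [1.296875, 1.3125]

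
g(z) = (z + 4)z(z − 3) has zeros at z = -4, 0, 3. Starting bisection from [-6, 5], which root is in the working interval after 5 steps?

g(-0.5) = 6.125 > 0, so the root lies in [-6, -0.5]
g(-3.25) = 15.234375 > 0, so the root lies in [-6, -3.25]
g(-4.625) = -22.041016 < 0, so the root lies in [-4.625, -3.25]
g(-3.9375) = 1.7073 > 0, so the root lies in [-4.625, -3.9375]
g(-4.28125) = -8.7674 < 0, so the root lies in [-4.28125, -3.9375]

-4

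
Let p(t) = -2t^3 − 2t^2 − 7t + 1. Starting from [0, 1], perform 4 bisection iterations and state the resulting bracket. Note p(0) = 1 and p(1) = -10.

[0.125, 0.1875]

midpoint 0.5: p = -3.25 < 0 → [0, 0.5]
midpoint 0.25: p = -0.90625 < 0 → [0, 0.25]
midpoint 0.125: p = 0.089844 > 0 → [0.125, 0.25]
midpoint 0.1875: p = -0.396 < 0 → [0.125, 0.1875]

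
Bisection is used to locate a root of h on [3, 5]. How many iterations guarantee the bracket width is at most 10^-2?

Width after n steps is 2/2^n. Need 2^n ≥ 2/10^-2 = 200.
2^7 = 128 < 200 ≤ 2^8 = 256, so n = 8.

8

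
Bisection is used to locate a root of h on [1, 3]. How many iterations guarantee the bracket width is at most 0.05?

Width after n steps is 2/2^n. Need 2^n ≥ 2/0.05 = 40.
2^5 = 32 < 40 ≤ 2^6 = 64, so n = 6.

6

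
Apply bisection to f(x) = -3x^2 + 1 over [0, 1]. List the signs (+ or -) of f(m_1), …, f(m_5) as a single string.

+--+-

f(0.5) = 0.25 > 0, so the root lies in [0.5, 1]
f(0.75) = -0.6875 < 0, so the root lies in [0.5, 0.75]
f(0.625) = -0.171875 < 0, so the root lies in [0.5, 0.625]
f(0.5625) = 0.0508 > 0, so the root lies in [0.5625, 0.625]
f(0.59375) = -0.0576 < 0, so the root lies in [0.5625, 0.59375]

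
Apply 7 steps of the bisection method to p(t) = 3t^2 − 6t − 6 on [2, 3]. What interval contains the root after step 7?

[2.7265625, 2.734375]

p(2.5) = -2.25 < 0, so the root lies in [2.5, 3]
p(2.75) = 0.1875 > 0, so the root lies in [2.5, 2.75]
p(2.625) = -1.078125 < 0, so the root lies in [2.625, 2.75]
p(2.6875) = -0.457 < 0, so the root lies in [2.6875, 2.75]
p(2.71875) = -0.1377 < 0, so the root lies in [2.71875, 2.75]
p(2.734375) = 0.0242 > 0, so the root lies in [2.71875, 2.734375]
p(2.7265625) = -0.0569 < 0, so the root lies in [2.7265625, 2.734375]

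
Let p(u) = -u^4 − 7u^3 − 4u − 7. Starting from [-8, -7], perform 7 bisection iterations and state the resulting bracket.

m = -7.5, p(m) = -187.9375 (−); new bracket [-7.5, -7]
m = -7.25, p(m) = -73.269531 (−); new bracket [-7.25, -7]
m = -7.125, p(m) = -23.713135 (−); new bracket [-7.125, -7]
m = -7.0625, p(m) = -0.7669 (−); new bracket [-7.0625, -7]
m = -7.03125, p(m) = 10.2621 (+); new bracket [-7.0625, -7.03125]
m = -7.046875, p(m) = 4.7842 (+); new bracket [-7.0625, -7.046875]
m = -7.0546875, p(m) = 2.0179 (+); new bracket [-7.0625, -7.0546875]

[-7.0625, -7.0546875]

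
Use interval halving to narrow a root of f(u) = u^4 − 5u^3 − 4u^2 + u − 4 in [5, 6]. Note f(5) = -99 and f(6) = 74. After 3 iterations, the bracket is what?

[5.625, 5.75]

m = 5.5, f(m) = -36.3125 (−); new bracket [5.5, 6]
m = 5.75, f(m) = 12.082031 (+); new bracket [5.5, 5.75]
m = 5.625, f(m) = -13.700928 (−); new bracket [5.625, 5.75]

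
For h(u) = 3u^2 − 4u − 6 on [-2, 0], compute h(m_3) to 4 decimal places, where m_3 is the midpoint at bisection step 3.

h(-1) = 1 > 0, so the root lies in [-1, 0]
h(-0.5) = -3.25 < 0, so the root lies in [-1, -0.5]
h(-0.75) = -1.3125 < 0, so the root lies in [-1, -0.75]

-1.3125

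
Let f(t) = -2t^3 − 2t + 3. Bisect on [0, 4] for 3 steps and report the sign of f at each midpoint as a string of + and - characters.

--+

midpoint 2: f = -17 < 0 → [0, 2]
midpoint 1: f = -1 < 0 → [0, 1]
midpoint 0.5: f = 1.75 > 0 → [0.5, 1]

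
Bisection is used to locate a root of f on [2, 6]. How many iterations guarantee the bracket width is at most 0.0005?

13

Width after n steps is 4/2^n. Need 2^n ≥ 4/0.0005 = 8000.
2^12 = 4096 < 8000 ≤ 2^13 = 8192, so n = 13.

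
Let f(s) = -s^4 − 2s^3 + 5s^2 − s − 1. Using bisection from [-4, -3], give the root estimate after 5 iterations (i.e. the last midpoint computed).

-3.46875

midpoint -3.5: f = -0.5625 < 0 → [-3.5, -3]
midpoint -3.25: f = 12.152344 > 0 → [-3.5, -3.25]
midpoint -3.375: f = 6.468506 > 0 → [-3.5, -3.375]
midpoint -3.4375: f = 3.1299 > 0 → [-3.5, -3.4375]
midpoint -3.46875: f = 1.329 > 0 → [-3.5, -3.46875]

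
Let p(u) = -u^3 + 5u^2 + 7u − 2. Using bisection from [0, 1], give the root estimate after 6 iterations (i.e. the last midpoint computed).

u = 0.5 gives p = 2.625, positive; keep [0, 0.5]
u = 0.25 gives p = 0.046875, positive; keep [0, 0.25]
u = 0.125 gives p = -1.048828, negative; keep [0.125, 0.25]
u = 0.1875 gives p = -0.5183, negative; keep [0.1875, 0.25]
u = 0.21875 gives p = -0.24, negative; keep [0.21875, 0.25]
u = 0.234375 gives p = -0.0976, negative; keep [0.234375, 0.25]

0.234375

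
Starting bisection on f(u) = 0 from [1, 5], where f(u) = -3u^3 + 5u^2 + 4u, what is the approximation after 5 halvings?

midpoint 3: f = -24 < 0 → [1, 3]
midpoint 2: f = 4 > 0 → [2, 3]
midpoint 2.5: f = -5.625 < 0 → [2, 2.5]
midpoint 2.25: f = 0.1406 > 0 → [2.25, 2.5]
midpoint 2.375: f = -2.4863 < 0 → [2.25, 2.375]

2.375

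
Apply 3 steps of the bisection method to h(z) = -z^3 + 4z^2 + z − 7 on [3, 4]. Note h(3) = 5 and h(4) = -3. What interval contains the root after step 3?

[3.75, 3.875]

m = 3.5, h(m) = 2.625 (+); new bracket [3.5, 4]
m = 3.75, h(m) = 0.265625 (+); new bracket [3.75, 4]
m = 3.875, h(m) = -1.248047 (−); new bracket [3.75, 3.875]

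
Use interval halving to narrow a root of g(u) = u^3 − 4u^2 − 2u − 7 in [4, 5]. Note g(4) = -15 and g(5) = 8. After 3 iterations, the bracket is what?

[4.625, 4.75]

midpoint 4.5: g = -5.875 < 0 → [4.5, 5]
midpoint 4.75: g = 0.421875 > 0 → [4.5, 4.75]
midpoint 4.625: g = -2.880859 < 0 → [4.625, 4.75]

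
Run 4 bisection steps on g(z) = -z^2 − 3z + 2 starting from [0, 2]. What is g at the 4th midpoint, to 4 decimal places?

midpoint 1: g = -2 < 0 → [0, 1]
midpoint 0.5: g = 0.25 > 0 → [0.5, 1]
midpoint 0.75: g = -0.8125 < 0 → [0.5, 0.75]
midpoint 0.625: g = -0.2656 < 0 → [0.5, 0.625]

-0.2656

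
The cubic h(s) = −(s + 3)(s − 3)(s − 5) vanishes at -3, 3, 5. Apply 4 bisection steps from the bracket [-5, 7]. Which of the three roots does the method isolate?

-3

s = 1 gives h = -32, negative; keep [-5, 1]
s = -2 gives h = -35, negative; keep [-5, -2]
s = -3.5 gives h = 27.625, positive; keep [-3.5, -2]
s = -2.75 gives h = -11.1406, negative; keep [-3.5, -2.75]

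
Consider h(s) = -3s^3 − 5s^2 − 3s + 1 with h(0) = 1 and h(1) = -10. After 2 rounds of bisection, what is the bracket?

[0, 0.25]

s = 0.5 gives h = -2.125, negative; keep [0, 0.5]
s = 0.25 gives h = -0.109375, negative; keep [0, 0.25]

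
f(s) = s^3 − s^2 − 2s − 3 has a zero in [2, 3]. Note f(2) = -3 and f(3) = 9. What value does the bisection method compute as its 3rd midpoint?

2.375

f(2.5) = 1.375 > 0, so the root lies in [2, 2.5]
f(2.25) = -1.171875 < 0, so the root lies in [2.25, 2.5]
f(2.375) = 0.005859 > 0, so the root lies in [2.25, 2.375]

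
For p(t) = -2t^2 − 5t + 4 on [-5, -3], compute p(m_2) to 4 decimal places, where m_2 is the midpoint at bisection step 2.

-3.0000

p(-4) = -8 < 0, so the root lies in [-4, -3]
p(-3.5) = -3 < 0, so the root lies in [-3.5, -3]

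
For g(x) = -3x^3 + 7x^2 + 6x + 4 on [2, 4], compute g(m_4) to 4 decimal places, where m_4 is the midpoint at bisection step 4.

-0.4434

g(3) = 4 > 0, so the root lies in [3, 4]
g(3.5) = -17.875 < 0, so the root lies in [3, 3.5]
g(3.25) = -5.546875 < 0, so the root lies in [3, 3.25]
g(3.125) = -0.4434 < 0, so the root lies in [3, 3.125]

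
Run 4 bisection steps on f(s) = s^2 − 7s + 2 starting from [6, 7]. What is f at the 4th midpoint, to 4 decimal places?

-0.0898

m = 6.5, f(m) = -1.25 (−); new bracket [6.5, 7]
m = 6.75, f(m) = 0.3125 (+); new bracket [6.5, 6.75]
m = 6.625, f(m) = -0.484375 (−); new bracket [6.625, 6.75]
m = 6.6875, f(m) = -0.0898 (−); new bracket [6.6875, 6.75]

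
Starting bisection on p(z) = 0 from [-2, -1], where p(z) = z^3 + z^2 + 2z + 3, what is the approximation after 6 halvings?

p(-1.5) = -1.125 < 0, so the root lies in [-1.5, -1]
p(-1.25) = 0.109375 > 0, so the root lies in [-1.5, -1.25]
p(-1.375) = -0.458984 < 0, so the root lies in [-1.375, -1.25]
p(-1.3125) = -0.1633 < 0, so the root lies in [-1.3125, -1.25]
p(-1.28125) = -0.0242 < 0, so the root lies in [-1.28125, -1.25]
p(-1.265625) = 0.0433 > 0, so the root lies in [-1.28125, -1.265625]

-1.265625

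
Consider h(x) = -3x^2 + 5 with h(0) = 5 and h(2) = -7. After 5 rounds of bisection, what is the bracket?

midpoint 1: h = 2 > 0 → [1, 2]
midpoint 1.5: h = -1.75 < 0 → [1, 1.5]
midpoint 1.25: h = 0.3125 > 0 → [1.25, 1.5]
midpoint 1.375: h = -0.6719 < 0 → [1.25, 1.375]
midpoint 1.3125: h = -0.168 < 0 → [1.25, 1.3125]

[1.25, 1.3125]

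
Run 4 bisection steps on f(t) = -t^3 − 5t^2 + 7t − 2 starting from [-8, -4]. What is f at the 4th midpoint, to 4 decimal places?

3.0781

f(-6) = -8 < 0, so the root lies in [-8, -6]
f(-7) = 47 > 0, so the root lies in [-7, -6]
f(-6.5) = 15.875 > 0, so the root lies in [-6.5, -6]
f(-6.25) = 3.0781 > 0, so the root lies in [-6.25, -6]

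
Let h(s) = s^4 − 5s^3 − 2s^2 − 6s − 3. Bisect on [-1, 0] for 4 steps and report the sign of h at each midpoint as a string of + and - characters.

midpoint -0.5: h = 0.1875 > 0 → [-0.5, 0]
midpoint -0.25: h = -1.542969 < 0 → [-0.5, -0.25]
midpoint -0.375: h = -0.747803 < 0 → [-0.5, -0.375]
midpoint -0.4375: h = -0.3025 < 0 → [-0.5, -0.4375]

+---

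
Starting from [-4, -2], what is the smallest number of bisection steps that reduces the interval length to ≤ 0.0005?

12

Width after n steps is 2/2^n. Need 2^n ≥ 2/0.0005 = 4000.
2^11 = 2048 < 4000 ≤ 2^12 = 4096, so n = 12.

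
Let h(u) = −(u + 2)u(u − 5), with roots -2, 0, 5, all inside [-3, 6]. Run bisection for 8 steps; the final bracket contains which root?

u = 1.5 gives h = 18.375, positive; keep [1.5, 6]
u = 3.75 gives h = 26.953125, positive; keep [3.75, 6]
u = 4.875 gives h = 4.189453, positive; keep [4.875, 6]
u = 5.4375 gives h = -17.6931, negative; keep [4.875, 5.4375]
u = 5.15625 gives h = -5.7655, negative; keep [4.875, 5.15625]
u = 5.015625 gives h = -0.5498, negative; keep [4.875, 5.015625]
u = 4.9453125 gives h = 1.8783, positive; keep [4.9453125, 5.015625]
u = 4.98046875 gives h = 0.679, positive; keep [4.98046875, 5.015625]

5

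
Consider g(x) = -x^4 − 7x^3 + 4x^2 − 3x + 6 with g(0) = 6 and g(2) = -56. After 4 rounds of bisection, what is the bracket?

[0.875, 1]

m = 1, g(m) = -1 (−); new bracket [0, 1]
m = 0.5, g(m) = 4.5625 (+); new bracket [0.5, 1]
m = 0.75, g(m) = 2.730469 (+); new bracket [0.75, 1]
m = 0.875, g(m) = 1.1619 (+); new bracket [0.875, 1]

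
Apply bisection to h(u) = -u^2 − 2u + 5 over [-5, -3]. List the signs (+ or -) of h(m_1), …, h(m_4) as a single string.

h(-4) = -3 < 0, so the root lies in [-4, -3]
h(-3.5) = -0.25 < 0, so the root lies in [-3.5, -3]
h(-3.25) = 0.9375 > 0, so the root lies in [-3.5, -3.25]
h(-3.375) = 0.3594 > 0, so the root lies in [-3.5, -3.375]

--++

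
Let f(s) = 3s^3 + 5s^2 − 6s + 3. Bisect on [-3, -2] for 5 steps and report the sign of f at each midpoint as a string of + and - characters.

midpoint -2.5: f = 2.375 > 0 → [-3, -2.5]
midpoint -2.75: f = -5.078125 < 0 → [-2.75, -2.5]
midpoint -2.625: f = -1.060547 < 0 → [-2.625, -2.5]
midpoint -2.5625: f = 0.7278 > 0 → [-2.625, -2.5625]
midpoint -2.59375: f = -0.1485 < 0 → [-2.59375, -2.5625]

+--+-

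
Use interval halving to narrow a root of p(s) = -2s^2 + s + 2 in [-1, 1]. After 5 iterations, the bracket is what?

s = 0 gives p = 2, positive; keep [-1, 0]
s = -0.5 gives p = 1, positive; keep [-1, -0.5]
s = -0.75 gives p = 0.125, positive; keep [-1, -0.75]
s = -0.875 gives p = -0.4062, negative; keep [-0.875, -0.75]
s = -0.8125 gives p = -0.1328, negative; keep [-0.8125, -0.75]

[-0.8125, -0.75]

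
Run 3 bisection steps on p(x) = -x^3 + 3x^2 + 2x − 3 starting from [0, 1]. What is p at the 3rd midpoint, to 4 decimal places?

m = 0.5, p(m) = -1.375 (−); new bracket [0.5, 1]
m = 0.75, p(m) = -0.234375 (−); new bracket [0.75, 1]
m = 0.875, p(m) = 0.376953 (+); new bracket [0.75, 0.875]

0.3770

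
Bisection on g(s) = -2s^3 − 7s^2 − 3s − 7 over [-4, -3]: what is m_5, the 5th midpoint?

-3.34375

s = -3.5 gives g = 3.5, positive; keep [-3.5, -3]
s = -3.25 gives g = -2.53125, negative; keep [-3.5, -3.25]
s = -3.375 gives g = 0.277344, positive; keep [-3.375, -3.25]
s = -3.3125 gives g = -1.1772, negative; keep [-3.375, -3.3125]
s = -3.34375 gives g = -0.4627, negative; keep [-3.375, -3.34375]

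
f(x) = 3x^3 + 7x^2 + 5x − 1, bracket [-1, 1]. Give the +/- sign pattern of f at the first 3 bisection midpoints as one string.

x = 0 gives f = -1, negative; keep [0, 1]
x = 0.5 gives f = 3.625, positive; keep [0, 0.5]
x = 0.25 gives f = 0.734375, positive; keep [0, 0.25]

-++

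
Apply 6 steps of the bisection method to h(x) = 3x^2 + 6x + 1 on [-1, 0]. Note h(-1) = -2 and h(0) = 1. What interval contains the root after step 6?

h(-0.5) = -1.25 < 0, so the root lies in [-0.5, 0]
h(-0.25) = -0.3125 < 0, so the root lies in [-0.25, 0]
h(-0.125) = 0.296875 > 0, so the root lies in [-0.25, -0.125]
h(-0.1875) = -0.0195 < 0, so the root lies in [-0.1875, -0.125]
h(-0.15625) = 0.1357 > 0, so the root lies in [-0.1875, -0.15625]
h(-0.171875) = 0.0574 > 0, so the root lies in [-0.1875, -0.171875]

[-0.1875, -0.171875]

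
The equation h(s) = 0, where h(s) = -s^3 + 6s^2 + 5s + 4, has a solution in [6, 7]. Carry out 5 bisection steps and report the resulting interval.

s = 6.5 gives h = 15.375, positive; keep [6.5, 7]
s = 6.75 gives h = 3.578125, positive; keep [6.75, 7]
s = 6.875 gives h = -2.982422, negative; keep [6.75, 6.875]
s = 6.8125 gives h = 0.3542, positive; keep [6.8125, 6.875]
s = 6.84375 gives h = -1.2999, negative; keep [6.8125, 6.84375]

[6.8125, 6.84375]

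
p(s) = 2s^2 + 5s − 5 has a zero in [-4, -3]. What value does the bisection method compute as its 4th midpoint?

-3.3125

m = -3.5, p(m) = 2 (+); new bracket [-3.5, -3]
m = -3.25, p(m) = -0.125 (−); new bracket [-3.5, -3.25]
m = -3.375, p(m) = 0.90625 (+); new bracket [-3.375, -3.25]
m = -3.3125, p(m) = 0.3828 (+); new bracket [-3.3125, -3.25]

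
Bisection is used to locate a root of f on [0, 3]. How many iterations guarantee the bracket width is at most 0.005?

10

Width after n steps is 3/2^n. Need 2^n ≥ 3/0.005 = 600.
2^9 = 512 < 600 ≤ 2^10 = 1024, so n = 10.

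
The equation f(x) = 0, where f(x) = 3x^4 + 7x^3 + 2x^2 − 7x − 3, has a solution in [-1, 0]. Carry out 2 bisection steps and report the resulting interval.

[-0.5, -0.25]

f(-0.5) = 0.3125 > 0, so the root lies in [-0.5, 0]
f(-0.25) = -1.222656 < 0, so the root lies in [-0.5, -0.25]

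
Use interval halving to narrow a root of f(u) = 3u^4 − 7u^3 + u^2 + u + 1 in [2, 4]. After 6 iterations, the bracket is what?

u = 3 gives f = 67, positive; keep [2, 3]
u = 2.5 gives f = 17.5625, positive; keep [2, 2.5]
u = 2.25 gives f = 5.464844, positive; keep [2, 2.25]
u = 2.125 gives f = 1.6433, positive; keep [2, 2.125]
u = 2.0625 gives f = 0.1878, positive; keep [2, 2.0625]
u = 2.03125 gives f = -0.438, negative; keep [2.03125, 2.0625]

[2.03125, 2.0625]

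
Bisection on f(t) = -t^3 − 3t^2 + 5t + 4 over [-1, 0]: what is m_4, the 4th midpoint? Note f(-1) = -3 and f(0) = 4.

m = -0.5, f(m) = 0.875 (+); new bracket [-1, -0.5]
m = -0.75, f(m) = -1.015625 (−); new bracket [-0.75, -0.5]
m = -0.625, f(m) = -0.052734 (−); new bracket [-0.625, -0.5]
m = -0.5625, f(m) = 0.4163 (+); new bracket [-0.625, -0.5625]

-0.5625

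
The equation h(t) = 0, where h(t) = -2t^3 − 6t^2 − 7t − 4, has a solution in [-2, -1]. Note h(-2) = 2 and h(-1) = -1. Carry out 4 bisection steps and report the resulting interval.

midpoint -1.5: h = -0.25 < 0 → [-2, -1.5]
midpoint -1.75: h = 0.59375 > 0 → [-1.75, -1.5]
midpoint -1.625: h = 0.113281 > 0 → [-1.625, -1.5]
midpoint -1.5625: h = -0.0815 < 0 → [-1.625, -1.5625]

[-1.625, -1.5625]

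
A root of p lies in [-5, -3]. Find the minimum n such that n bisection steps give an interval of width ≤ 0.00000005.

26

Width after n steps is 2/2^n. Need 2^n ≥ 2/0.00000005 = 40000000.
2^25 = 33554432 < 40000000 ≤ 2^26 = 67108864, so n = 26.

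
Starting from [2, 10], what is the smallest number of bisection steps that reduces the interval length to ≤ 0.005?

Width after n steps is 8/2^n. Need 2^n ≥ 8/0.005 = 1600.
2^10 = 1024 < 1600 ≤ 2^11 = 2048, so n = 11.

11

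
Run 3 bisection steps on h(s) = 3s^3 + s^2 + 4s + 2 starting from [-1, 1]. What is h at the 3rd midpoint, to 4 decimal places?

m = 0, h(m) = 2 (+); new bracket [-1, 0]
m = -0.5, h(m) = -0.125 (−); new bracket [-0.5, 0]
m = -0.25, h(m) = 1.015625 (+); new bracket [-0.5, -0.25]

1.0156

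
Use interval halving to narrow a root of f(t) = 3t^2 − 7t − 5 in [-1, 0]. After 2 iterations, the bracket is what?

[-0.75, -0.5]

midpoint -0.5: f = -0.75 < 0 → [-1, -0.5]
midpoint -0.75: f = 1.9375 > 0 → [-0.75, -0.5]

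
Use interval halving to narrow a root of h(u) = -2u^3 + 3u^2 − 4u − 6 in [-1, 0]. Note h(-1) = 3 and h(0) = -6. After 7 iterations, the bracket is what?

[-0.7890625, -0.78125]

midpoint -0.5: h = -3 < 0 → [-1, -0.5]
midpoint -0.75: h = -0.46875 < 0 → [-1, -0.75]
midpoint -0.875: h = 1.136719 > 0 → [-0.875, -0.75]
midpoint -0.8125: h = 0.3032 > 0 → [-0.8125, -0.75]
midpoint -0.78125: h = -0.0903 < 0 → [-0.8125, -0.78125]
midpoint -0.796875: h = 0.1046 > 0 → [-0.796875, -0.78125]
midpoint -0.7890625: h = 0.0067 > 0 → [-0.7890625, -0.78125]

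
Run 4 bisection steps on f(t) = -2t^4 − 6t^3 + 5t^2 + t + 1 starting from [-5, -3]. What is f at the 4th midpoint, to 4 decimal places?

m = -4, f(m) = -51 (−); new bracket [-4, -3]
m = -3.5, f(m) = 15.875 (+); new bracket [-4, -3.5]
m = -3.75, f(m) = -11.539062 (−); new bracket [-3.75, -3.5]
m = -3.625, f(m) = 3.5347 (+); new bracket [-3.75, -3.625]

3.5347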